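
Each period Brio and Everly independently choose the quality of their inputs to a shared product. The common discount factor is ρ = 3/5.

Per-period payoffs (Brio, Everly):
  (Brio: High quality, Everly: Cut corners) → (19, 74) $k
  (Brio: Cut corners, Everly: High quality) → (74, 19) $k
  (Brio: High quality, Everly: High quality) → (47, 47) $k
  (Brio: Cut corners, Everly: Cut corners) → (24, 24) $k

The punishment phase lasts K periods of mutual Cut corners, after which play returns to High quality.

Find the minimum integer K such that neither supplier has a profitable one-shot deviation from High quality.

Need Σ_{k=1}^{K} ρ^k ≥ (74−47)/(47−24) = 1.1739 at ρ = 3/5.
At K = 2 the sum is 0.9600 < 1.1739; at K = 3 it is 1.1760 ≥ 1.1739.
So the minimum punishment length is K = 3.

3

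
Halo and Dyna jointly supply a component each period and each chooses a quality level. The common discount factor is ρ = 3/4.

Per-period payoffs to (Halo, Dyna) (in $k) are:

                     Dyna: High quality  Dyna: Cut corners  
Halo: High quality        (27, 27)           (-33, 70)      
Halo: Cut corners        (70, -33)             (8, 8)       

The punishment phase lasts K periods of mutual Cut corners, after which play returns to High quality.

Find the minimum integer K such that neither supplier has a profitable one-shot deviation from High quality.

Need Σ_{k=1}^{K} ρ^k ≥ (70−27)/(27−8) = 2.2632 at ρ = 3/4.
At K = 4 the sum is 2.0508 < 2.2632; at K = 5 it is 2.2881 ≥ 2.2632.
So the minimum punishment length is K = 5.

5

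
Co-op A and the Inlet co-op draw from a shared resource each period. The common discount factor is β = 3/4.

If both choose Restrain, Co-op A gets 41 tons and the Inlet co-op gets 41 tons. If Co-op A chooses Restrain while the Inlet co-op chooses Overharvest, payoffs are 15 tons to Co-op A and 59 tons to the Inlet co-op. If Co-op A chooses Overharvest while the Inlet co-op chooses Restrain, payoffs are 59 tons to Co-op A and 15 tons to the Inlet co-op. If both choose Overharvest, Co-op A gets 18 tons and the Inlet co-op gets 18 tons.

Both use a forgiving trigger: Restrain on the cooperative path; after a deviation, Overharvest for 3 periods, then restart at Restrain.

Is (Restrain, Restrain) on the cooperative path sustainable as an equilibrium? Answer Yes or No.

A one-shot deviation gives 59 now, then 18 for 3 periods, then back to 41.
Gain from deviating: (59−41) today; loss: (41−18) in each of the next 3 periods.
No-deviation condition: (41−18)(β+…+β^3) ≥ 59−41, i.e. β+…+β^3 ≥ 18/23.
At β = 3/4: β+…+β^3 = 1.7344 ≥ 0.7826.
So cooperation is sustainable.

Yes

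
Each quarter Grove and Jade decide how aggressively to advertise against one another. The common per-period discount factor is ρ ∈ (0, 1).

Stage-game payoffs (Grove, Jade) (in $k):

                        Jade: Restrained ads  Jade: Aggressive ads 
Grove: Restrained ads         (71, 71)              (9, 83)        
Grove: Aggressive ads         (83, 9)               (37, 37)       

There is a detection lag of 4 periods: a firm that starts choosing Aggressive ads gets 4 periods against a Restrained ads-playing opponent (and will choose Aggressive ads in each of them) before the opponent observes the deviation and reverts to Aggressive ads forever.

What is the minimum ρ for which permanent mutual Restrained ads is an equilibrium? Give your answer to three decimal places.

The best deviation is to choose Aggressive ads for all 4 undetected periods, earning 83 each, then 37 forever once detected.
Deviation value: 83(1−ρ^4)/(1−ρ) + 37ρ^4/(1−ρ); cooperation value: 71/(1−ρ).
IC: 71 ≥ 83(1−ρ^4) + 37ρ^4 = 83 − 46ρ^4.
So ρ^4 ≥ 12/46 = 6/23, giving ρ ≥ (6/23)^(1/4) ≈ 0.715.

0.715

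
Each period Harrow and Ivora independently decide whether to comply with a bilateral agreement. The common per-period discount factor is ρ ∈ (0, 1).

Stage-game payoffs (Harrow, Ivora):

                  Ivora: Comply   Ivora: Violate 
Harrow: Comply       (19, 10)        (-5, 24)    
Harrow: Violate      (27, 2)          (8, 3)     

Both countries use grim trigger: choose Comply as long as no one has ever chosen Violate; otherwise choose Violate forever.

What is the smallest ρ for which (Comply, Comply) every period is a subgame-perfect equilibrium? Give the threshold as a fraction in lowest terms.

2/3

For Harrow: deviation gain 27−19 = 8, per-period punishment loss 19−8 = 11. IC gives ρ ≥ 8/19.
For Ivora: gain 14, loss 7 per period, so ρ ≥ 14/21 = 2/3.
The tighter constraint is Ivora's, so cooperation needs ρ ≥ 2/3.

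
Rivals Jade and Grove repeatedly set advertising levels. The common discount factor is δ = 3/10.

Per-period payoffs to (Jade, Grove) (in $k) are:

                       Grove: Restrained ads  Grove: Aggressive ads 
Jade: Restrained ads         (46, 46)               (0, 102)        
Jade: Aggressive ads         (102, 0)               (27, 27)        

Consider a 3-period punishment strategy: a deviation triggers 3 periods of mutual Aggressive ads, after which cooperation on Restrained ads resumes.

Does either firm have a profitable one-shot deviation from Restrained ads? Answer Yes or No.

Comparing payoff streams over the 4 periods until play realigns: cooperate → 46(1+δ+…+δ^3); deviate → 102 + 27(δ+…+δ^3).
Cooperation is sustained iff (46−27)(δ+…+δ^3) ≥ 102−46.
δ+…+δ^3 = 3/10·(1−(3/10)^3)/(1−3/10) = 0.4170, and (102−46)/(46−27) = 2.9474.
0.4170 < 2.9474, so cooperation is not sustainable.

Yes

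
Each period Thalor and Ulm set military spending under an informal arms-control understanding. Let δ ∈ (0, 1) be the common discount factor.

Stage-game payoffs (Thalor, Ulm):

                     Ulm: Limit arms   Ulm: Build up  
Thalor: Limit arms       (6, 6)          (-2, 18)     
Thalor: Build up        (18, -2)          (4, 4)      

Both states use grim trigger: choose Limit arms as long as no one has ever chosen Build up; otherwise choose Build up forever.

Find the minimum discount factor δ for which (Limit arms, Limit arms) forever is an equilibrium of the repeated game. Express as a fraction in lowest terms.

6/7

One-period gain from deviating is 18 − 6 = 12. The loss is 6 − 4 = 2 in every subsequent period, with present value 2·δ/(1−δ).
Deviation is unprofitable when 2·δ/(1−δ) ≥ 12, i.e. δ/(1−δ) ≥ 6.
Equivalently δ ≥ 12/(12+2) = 6/7.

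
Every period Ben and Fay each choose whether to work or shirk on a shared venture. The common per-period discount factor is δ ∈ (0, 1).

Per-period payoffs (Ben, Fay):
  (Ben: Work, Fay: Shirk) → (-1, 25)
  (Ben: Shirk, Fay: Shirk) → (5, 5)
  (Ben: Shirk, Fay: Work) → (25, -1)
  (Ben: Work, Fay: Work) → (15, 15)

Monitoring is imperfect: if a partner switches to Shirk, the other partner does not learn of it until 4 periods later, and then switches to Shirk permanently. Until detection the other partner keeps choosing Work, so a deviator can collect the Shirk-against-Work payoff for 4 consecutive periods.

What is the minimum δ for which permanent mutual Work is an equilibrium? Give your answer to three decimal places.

0.841

Deviating for the 4 undetected periods gains 25−15 = 10 per period over cooperation, then loses 15−5 = 10 per period forever once punishment starts.
Gain: 10(1 + δ + … + δ^3); loss: 10·δ^4/(1−δ).
No profitable deviation ⇔ 10(1−δ^4) ≤ 10·δ^4, i.e. δ^4 ≥ 10/(10+10) = 1/2.
Hence δ ≥ (1/2)^(1/4) ≈ 0.841.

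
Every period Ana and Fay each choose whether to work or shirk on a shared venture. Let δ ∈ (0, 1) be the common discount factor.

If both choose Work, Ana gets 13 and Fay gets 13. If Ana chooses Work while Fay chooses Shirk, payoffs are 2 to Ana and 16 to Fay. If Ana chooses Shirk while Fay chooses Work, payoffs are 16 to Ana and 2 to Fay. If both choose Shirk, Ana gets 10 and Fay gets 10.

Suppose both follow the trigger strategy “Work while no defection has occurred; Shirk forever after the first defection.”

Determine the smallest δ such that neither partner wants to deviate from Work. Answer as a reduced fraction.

1/2

Under grim trigger the critical discount factor is (T−C)/(T−P) with T = 16, C = 13, P = 10.
δ* = (16−13)/(16−10) = 3/6 = 1/2.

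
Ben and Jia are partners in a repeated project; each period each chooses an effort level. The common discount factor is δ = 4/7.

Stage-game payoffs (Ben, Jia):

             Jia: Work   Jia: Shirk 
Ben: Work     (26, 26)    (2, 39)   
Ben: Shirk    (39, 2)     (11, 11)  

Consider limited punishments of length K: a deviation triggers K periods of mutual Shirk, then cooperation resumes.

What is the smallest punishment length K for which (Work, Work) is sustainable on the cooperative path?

2

No profitable deviation requires (26−11)(δ+…+δ^K) ≥ 39−26, i.e. δ+…+δ^K ≥ 13/15 ≈ 0.8667.
With δ = 4/7, the partial sums are K=1: 0.5714, K=2: 0.8980.
K = 2 is the first length at which the sum reaches 0.8667.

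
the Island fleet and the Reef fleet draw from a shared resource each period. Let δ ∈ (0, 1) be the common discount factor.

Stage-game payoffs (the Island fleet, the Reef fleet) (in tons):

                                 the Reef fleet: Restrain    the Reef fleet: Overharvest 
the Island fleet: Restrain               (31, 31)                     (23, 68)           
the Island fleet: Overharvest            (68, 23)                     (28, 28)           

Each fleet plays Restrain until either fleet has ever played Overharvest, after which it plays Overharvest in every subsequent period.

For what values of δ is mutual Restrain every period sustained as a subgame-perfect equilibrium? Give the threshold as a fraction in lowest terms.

37/40

Cooperation forever yields 31 each period: 31/(1−δ).
Deviating yields 68 once, then 28 forever: 68 + 28δ/(1−δ).
No profitable deviation requires 31/(1−δ) ≥ 68 + 28δ/(1−δ).
Multiplying by (1−δ): 31 ≥ 68(1−δ) + 28δ = 68 − 40δ.
So 40δ ≥ 37, i.e. δ ≥ 37/40.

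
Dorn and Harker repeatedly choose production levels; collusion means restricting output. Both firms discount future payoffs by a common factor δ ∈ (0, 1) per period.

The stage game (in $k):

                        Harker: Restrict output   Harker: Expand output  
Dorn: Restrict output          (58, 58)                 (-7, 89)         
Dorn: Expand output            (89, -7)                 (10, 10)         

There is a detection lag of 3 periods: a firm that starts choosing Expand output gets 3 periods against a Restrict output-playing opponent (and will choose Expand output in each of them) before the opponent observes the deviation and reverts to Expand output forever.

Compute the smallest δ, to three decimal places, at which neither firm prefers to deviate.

0.732

Deviating for the 3 undetected periods gains 89−58 = 31 per period over cooperation, then loses 58−10 = 48 per period forever once punishment starts.
Gain: 31(1 + δ + … + δ^2); loss: 48·δ^3/(1−δ).
No profitable deviation ⇔ 31(1−δ^3) ≤ 48·δ^3, i.e. δ^3 ≥ 31/(31+48) = 31/79.
Hence δ ≥ (31/79)^(1/3) ≈ 0.732.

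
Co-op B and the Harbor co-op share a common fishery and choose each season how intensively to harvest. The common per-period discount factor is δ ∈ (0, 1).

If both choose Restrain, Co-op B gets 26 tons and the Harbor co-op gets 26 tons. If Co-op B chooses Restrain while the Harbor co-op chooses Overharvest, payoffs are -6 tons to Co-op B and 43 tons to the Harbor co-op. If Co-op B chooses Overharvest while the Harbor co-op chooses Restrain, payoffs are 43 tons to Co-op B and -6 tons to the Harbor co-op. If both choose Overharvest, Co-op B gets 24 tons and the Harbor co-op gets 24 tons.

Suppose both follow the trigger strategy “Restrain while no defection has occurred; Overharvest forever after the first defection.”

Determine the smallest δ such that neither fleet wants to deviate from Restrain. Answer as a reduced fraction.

Cooperation forever yields 26 each period: 26/(1−δ).
Deviating yields 43 once, then 24 forever: 43 + 24δ/(1−δ).
No profitable deviation requires 26/(1−δ) ≥ 43 + 24δ/(1−δ).
Multiplying by (1−δ): 26 ≥ 43(1−δ) + 24δ = 43 − 19δ.
So 19δ ≥ 17, i.e. δ ≥ 17/19.

17/19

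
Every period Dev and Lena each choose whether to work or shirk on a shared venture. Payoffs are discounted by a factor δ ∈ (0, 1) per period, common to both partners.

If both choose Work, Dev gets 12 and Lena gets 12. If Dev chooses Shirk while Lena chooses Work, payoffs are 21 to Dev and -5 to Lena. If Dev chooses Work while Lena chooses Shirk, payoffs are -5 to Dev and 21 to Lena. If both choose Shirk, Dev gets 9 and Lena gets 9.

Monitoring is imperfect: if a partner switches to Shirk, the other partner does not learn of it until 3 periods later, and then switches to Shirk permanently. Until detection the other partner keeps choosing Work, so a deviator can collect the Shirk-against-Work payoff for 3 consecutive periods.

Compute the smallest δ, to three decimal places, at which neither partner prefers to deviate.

A deviator earns 21 for 3 periods, then 9 forever; cooperating earns 12 forever. Multiplying the IC by (1−δ):
12 ≥ 21(1−δ^3) + 9δ^3, so 12·δ^3 ≥ 9 and δ^3 ≥ 3/4.
δ ≥ (3/4)^(1/3) ≈ 0.909.

0.909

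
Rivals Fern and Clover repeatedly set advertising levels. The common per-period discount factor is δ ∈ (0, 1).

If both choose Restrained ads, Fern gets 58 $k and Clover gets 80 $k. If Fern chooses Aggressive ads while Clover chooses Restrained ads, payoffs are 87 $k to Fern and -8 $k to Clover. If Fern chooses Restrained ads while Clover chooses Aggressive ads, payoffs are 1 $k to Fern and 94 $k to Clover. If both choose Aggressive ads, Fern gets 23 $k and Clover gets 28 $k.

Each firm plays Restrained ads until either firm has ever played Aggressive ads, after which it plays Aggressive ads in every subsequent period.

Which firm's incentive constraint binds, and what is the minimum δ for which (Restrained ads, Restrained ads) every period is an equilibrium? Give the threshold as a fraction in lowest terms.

Fern; δ ≥ 29/64

Fern: cooperation gives 58 each period; deviation gives 87 once then 23 forever.
  58/(1−δ) ≥ 87 + 23δ/(1−δ) ⇒ δ ≥ 29/64.
Clover: cooperation gives 80 each period; deviation gives 94 once then 28 forever.
  δ ≥ 14/66 = 7/33.
Both must hold, so the binding constraint is Fern's: δ ≥ 29/64.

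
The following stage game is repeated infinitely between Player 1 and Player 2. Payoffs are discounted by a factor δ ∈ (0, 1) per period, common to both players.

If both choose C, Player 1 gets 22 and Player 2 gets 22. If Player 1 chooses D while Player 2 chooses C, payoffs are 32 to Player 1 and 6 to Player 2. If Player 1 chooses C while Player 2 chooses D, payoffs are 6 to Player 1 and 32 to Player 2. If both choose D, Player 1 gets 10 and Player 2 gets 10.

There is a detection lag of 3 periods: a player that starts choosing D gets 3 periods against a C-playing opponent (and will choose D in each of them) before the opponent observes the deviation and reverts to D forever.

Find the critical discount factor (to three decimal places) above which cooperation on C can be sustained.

0.769

A deviator earns 32 for 3 periods, then 10 forever; cooperating earns 22 forever. Multiplying the IC by (1−δ):
22 ≥ 32(1−δ^3) + 10δ^3, so 22·δ^3 ≥ 10 and δ^3 ≥ 5/11.
δ ≥ (5/11)^(1/3) ≈ 0.769.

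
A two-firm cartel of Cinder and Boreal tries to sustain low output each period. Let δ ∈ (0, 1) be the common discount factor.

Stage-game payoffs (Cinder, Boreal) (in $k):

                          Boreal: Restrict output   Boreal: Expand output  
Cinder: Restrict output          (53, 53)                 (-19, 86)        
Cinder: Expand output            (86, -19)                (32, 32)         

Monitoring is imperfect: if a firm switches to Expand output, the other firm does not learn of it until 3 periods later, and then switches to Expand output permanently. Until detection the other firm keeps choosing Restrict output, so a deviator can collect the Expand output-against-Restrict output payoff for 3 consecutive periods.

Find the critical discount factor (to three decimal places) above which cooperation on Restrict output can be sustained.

0.849

Deviating for the 3 undetected periods gains 86−53 = 33 per period over cooperation, then loses 53−32 = 21 per period forever once punishment starts.
Gain: 33(1 + δ + … + δ^2); loss: 21·δ^3/(1−δ).
No profitable deviation ⇔ 33(1−δ^3) ≤ 21·δ^3, i.e. δ^3 ≥ 33/(33+21) = 11/18.
Hence δ ≥ (11/18)^(1/3) ≈ 0.849.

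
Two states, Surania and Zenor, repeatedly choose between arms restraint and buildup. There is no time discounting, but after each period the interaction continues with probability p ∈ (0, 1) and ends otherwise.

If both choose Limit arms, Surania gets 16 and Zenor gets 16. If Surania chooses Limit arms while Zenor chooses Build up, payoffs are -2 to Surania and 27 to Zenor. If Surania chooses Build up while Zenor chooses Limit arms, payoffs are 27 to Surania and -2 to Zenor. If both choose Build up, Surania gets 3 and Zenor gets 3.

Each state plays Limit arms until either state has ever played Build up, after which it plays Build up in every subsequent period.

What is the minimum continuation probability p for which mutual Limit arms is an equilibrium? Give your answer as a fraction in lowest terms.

11/24

Expected cooperation value is 16 + p·16 + p²·16 + … = 16/(1−p); deviation gives 27 + p·3/(1−p).
16 ≥ 27(1−p) + 3p ⇒ 24p ≥ 11 ⇒ p ≥ 11/24.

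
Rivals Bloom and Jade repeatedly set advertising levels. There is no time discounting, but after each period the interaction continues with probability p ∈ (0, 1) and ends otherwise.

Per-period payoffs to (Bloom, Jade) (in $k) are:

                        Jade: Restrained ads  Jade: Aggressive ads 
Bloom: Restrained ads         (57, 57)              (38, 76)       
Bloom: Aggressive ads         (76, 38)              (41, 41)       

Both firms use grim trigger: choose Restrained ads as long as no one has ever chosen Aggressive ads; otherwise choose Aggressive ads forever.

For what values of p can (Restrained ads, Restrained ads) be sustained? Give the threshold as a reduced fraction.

Expected cooperation value is 57 + p·57 + p²·57 + … = 57/(1−p); deviation gives 76 + p·41/(1−p).
57 ≥ 76(1−p) + 41p ⇒ 35p ≥ 19 ⇒ p ≥ 19/35.

19/35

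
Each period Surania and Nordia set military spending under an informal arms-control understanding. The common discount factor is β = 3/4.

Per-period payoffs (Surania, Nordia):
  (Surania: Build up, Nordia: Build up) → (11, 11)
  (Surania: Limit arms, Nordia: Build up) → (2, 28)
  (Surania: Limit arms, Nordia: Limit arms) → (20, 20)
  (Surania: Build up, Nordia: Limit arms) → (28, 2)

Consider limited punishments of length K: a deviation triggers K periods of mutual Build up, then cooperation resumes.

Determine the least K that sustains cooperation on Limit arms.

Need Σ_{k=1}^{K} β^k ≥ (28−20)/(20−11) = 0.8889 at β = 3/4.
At K = 1 the sum is 0.7500 < 0.8889; at K = 2 it is 1.3125 ≥ 0.8889.
So the minimum punishment length is K = 2.

2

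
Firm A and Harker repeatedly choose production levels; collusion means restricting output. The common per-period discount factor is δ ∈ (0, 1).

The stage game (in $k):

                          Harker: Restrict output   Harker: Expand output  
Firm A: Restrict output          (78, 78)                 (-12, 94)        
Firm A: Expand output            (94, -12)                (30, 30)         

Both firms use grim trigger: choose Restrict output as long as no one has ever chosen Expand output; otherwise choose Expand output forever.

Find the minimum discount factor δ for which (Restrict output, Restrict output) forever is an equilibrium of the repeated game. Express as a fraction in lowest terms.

1/4

78/(1−δ) ≥ 94 + 30δ/(1−δ)
78 ≥ 94 − 64δ
δ ≥ 16/64 = 1/4.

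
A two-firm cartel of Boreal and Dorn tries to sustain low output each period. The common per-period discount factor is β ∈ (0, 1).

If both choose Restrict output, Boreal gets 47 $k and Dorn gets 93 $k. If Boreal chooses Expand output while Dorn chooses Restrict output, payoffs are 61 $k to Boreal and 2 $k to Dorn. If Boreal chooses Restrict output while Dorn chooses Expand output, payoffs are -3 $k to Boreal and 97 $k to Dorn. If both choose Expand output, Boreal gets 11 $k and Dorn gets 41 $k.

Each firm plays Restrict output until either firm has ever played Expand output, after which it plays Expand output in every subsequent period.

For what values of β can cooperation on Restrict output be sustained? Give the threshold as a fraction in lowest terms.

Boreal: cooperation gives 47 each period; deviation gives 61 once then 11 forever.
  47/(1−β) ≥ 61 + 11β/(1−β) ⇒ β ≥ 14/50 = 7/25.
Dorn: cooperation gives 93 each period; deviation gives 97 once then 41 forever.
  β ≥ 4/56 = 1/14.
Both must hold, so the binding constraint is Boreal's: β ≥ 7/25.

7/25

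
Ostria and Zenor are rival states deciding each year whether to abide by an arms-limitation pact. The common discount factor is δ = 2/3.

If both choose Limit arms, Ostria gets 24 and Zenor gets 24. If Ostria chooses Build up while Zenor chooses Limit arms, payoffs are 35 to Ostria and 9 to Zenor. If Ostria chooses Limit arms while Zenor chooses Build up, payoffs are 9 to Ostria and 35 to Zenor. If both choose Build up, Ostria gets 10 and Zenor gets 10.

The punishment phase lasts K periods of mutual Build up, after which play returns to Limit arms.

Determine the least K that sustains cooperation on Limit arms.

2

No profitable deviation requires (24−10)(δ+…+δ^K) ≥ 35−24, i.e. δ+…+δ^K ≥ 11/14 ≈ 0.7857.
With δ = 2/3, the partial sums are K=1: 0.6667, K=2: 1.1111.
K = 2 is the first length at which the sum reaches 0.7857.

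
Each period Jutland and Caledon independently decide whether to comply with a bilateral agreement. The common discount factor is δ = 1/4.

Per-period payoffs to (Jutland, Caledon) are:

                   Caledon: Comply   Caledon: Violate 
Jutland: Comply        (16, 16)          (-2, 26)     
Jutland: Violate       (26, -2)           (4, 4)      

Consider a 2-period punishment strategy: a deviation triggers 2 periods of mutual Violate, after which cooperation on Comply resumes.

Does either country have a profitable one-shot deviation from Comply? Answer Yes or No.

Yes

A one-shot deviation gives 26 now, then 4 for 2 periods, then back to 16.
Gain from deviating: (26−16) today; loss: (16−4) in each of the next 2 periods.
No-deviation condition: (16−4)(δ+…+δ^2) ≥ 26−16, i.e. δ+…+δ^2 ≥ 5/6.
At δ = 1/4: δ+…+δ^2 = 0.3125 < 0.8333.
So cooperation is not sustainable.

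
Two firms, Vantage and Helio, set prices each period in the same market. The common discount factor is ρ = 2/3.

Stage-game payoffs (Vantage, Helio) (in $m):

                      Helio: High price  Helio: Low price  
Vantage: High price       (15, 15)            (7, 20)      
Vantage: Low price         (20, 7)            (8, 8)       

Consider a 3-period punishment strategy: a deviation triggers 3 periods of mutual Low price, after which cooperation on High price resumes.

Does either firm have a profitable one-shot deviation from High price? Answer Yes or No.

Comparing payoff streams over the 4 periods until play realigns: cooperate → 15(1+ρ+…+ρ^3); deviate → 20 + 8(ρ+…+ρ^3).
Cooperation is sustained iff (15−8)(ρ+…+ρ^3) ≥ 20−15.
ρ+…+ρ^3 = 2/3·(1−(2/3)^3)/(1−2/3) = 1.4074, and (20−15)/(15−8) = 0.7143.
1.4074 ≥ 0.7143, so cooperation is sustainable.

No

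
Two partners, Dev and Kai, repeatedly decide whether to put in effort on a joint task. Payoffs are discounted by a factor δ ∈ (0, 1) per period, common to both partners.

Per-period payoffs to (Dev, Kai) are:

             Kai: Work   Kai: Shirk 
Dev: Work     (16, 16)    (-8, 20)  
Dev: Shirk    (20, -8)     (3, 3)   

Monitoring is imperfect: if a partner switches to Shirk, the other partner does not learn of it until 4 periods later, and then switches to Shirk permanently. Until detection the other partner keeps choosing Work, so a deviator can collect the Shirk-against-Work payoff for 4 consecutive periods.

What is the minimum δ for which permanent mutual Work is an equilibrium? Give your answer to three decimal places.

0.696

A deviator earns 20 for 4 periods, then 3 forever; cooperating earns 16 forever. Multiplying the IC by (1−δ):
16 ≥ 20(1−δ^4) + 3δ^4, so 17·δ^4 ≥ 4 and δ^4 ≥ 4/17.
δ ≥ (4/17)^(1/4) ≈ 0.696.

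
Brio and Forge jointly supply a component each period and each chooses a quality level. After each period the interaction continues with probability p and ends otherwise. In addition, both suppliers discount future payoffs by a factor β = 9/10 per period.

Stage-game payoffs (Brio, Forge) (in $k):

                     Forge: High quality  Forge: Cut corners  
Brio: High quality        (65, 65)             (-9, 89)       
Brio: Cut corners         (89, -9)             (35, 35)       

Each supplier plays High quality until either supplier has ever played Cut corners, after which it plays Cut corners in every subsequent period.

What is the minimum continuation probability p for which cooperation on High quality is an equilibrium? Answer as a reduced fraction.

40/81

Expected continuation weight on next period's payoff is β·p = 9/10·p, which plays the role of the discount factor.
Cooperation requires 9/10·p ≥ (89−65)/(89−35) = 4/9, hence p ≥ 40/81.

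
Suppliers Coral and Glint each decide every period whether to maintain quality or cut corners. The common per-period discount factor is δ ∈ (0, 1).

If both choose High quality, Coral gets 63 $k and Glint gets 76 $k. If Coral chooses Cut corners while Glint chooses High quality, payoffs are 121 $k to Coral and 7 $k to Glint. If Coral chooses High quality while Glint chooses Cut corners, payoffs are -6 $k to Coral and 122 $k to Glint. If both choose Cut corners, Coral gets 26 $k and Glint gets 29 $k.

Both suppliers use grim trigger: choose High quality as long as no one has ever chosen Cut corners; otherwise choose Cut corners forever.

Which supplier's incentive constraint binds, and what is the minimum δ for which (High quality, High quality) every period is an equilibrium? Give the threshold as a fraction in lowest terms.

Coral's threshold: (121−63)/(121−26) = 58/95.
Glint's threshold: (122−76)/(122−29) = 46/93.
58/95 > 46/93, so Coral binds and δ* = 58/95.

Coral; δ ≥ 58/95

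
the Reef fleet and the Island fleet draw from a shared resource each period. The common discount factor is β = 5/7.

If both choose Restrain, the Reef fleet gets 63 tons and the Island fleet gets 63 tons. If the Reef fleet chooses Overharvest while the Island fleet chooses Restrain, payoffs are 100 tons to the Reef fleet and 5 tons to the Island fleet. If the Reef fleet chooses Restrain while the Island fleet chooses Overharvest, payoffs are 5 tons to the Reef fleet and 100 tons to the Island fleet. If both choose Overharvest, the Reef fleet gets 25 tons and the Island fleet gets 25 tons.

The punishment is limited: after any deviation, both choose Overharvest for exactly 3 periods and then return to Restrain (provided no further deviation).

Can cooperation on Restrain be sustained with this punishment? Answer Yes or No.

A one-shot deviation gives 100 now, then 25 for 3 periods, then back to 63.
Gain from deviating: (100−63) today; loss: (63−25) in each of the next 3 periods.
No-deviation condition: (63−25)(β+…+β^3) ≥ 100−63, i.e. β+…+β^3 ≥ 37/38.
At β = 5/7: β+…+β^3 = 1.5889 ≥ 0.9737.
So cooperation is sustainable.

Yes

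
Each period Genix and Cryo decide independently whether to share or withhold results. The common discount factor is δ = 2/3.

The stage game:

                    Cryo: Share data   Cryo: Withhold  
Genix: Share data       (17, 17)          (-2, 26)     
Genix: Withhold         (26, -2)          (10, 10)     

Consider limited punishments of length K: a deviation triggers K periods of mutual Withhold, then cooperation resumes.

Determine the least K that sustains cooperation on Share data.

3

Need Σ_{k=1}^{K} δ^k ≥ (26−17)/(17−10) = 1.2857 at δ = 2/3.
At K = 2 the sum is 1.1111 < 1.2857; at K = 3 it is 1.4074 ≥ 1.2857.
So the minimum punishment length is K = 3.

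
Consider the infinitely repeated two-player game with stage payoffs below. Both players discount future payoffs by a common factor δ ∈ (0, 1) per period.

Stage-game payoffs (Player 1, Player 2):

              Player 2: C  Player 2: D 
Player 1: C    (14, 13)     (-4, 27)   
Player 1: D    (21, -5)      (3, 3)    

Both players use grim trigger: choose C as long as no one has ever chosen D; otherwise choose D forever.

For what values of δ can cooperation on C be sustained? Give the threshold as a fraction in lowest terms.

7/12

Player 1: cooperation gives 14 each period; deviation gives 21 once then 3 forever.
  14/(1−δ) ≥ 21 + 3δ/(1−δ) ⇒ δ ≥ 7/18.
Player 2: cooperation gives 13 each period; deviation gives 27 once then 3 forever.
  δ ≥ 14/24 = 7/12.
Both must hold, so the binding constraint is Player 2's: δ ≥ 7/12.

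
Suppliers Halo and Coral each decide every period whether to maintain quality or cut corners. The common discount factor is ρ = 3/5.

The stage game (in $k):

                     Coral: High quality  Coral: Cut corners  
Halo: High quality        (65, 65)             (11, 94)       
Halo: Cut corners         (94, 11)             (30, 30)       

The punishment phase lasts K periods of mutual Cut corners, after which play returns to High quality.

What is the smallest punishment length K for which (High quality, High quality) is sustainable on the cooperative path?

IC: ρ(1−ρ^K)/(1−ρ) ≥ (94−65)/(65−30) = 29/35.
With ρ = 3/5: need 1 − ρ^K ≥ 29/35·(1−3/5)/(3/5), i.e. ρ^K ≤ 0.4476.
Since (3/5)^1 = 0.6000 and (3/5)^2 = 0.3600, the smallest such K is 2.

2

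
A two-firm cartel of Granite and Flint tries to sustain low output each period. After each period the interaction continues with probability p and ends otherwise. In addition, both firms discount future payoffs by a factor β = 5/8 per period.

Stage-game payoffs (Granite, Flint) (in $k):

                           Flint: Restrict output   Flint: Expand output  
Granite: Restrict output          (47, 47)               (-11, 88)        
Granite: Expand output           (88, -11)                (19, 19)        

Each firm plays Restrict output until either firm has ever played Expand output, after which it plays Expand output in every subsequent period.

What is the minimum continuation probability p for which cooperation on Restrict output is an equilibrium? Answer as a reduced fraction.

With continuation probability p and discount β, the effective per-period discount factor is βp.
Grim-trigger IC: βp ≥ (88−47)/(88−19) = 41/69.
So p ≥ (41/69)/(5/8) = 328/345.

328/345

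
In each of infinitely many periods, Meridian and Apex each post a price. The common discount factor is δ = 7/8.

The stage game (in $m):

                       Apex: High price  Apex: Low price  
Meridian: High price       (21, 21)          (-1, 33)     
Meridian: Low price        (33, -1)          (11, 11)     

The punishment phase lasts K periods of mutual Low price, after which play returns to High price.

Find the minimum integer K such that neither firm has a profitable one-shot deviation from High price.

IC: δ(1−δ^K)/(1−δ) ≥ (33−21)/(21−11) = 6/5.
With δ = 7/8: need 1 − δ^K ≥ 6/5·(1−7/8)/(7/8), i.e. δ^K ≤ 0.8286.
Since (7/8)^1 = 0.8750 and (7/8)^2 = 0.7656, the smallest such K is 2.

2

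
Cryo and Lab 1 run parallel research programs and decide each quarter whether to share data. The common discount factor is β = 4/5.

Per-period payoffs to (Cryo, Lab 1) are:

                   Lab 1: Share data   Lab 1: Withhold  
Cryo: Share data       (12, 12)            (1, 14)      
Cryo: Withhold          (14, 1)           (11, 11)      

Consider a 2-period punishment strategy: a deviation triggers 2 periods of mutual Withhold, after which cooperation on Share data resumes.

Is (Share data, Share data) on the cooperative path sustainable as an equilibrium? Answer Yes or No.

No

Comparing payoff streams over the 3 periods until play realigns: cooperate → 12(1+β+…+β^2); deviate → 14 + 11(β+…+β^2).
Cooperation is sustained iff (12−11)(β+…+β^2) ≥ 14−12.
β+…+β^2 = 4/5·(1−(4/5)^2)/(1−4/5) = 1.4400, and (14−12)/(12−11) = 2.0000.
1.4400 < 2.0000, so cooperation is not sustainable.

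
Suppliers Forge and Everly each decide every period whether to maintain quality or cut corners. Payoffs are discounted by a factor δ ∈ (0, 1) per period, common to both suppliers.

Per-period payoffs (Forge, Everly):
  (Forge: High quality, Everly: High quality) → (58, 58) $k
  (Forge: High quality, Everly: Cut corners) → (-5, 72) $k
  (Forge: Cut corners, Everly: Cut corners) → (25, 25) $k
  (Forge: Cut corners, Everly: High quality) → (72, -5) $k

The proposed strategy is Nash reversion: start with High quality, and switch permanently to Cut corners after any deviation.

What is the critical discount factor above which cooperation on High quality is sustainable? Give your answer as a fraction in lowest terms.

14/47

Cooperation forever yields 58 each period: 58/(1−δ).
Deviating yields 72 once, then 25 forever: 72 + 25δ/(1−δ).
No profitable deviation requires 58/(1−δ) ≥ 72 + 25δ/(1−δ).
Multiplying by (1−δ): 58 ≥ 72(1−δ) + 25δ = 72 − 47δ.
So 47δ ≥ 14, i.e. δ ≥ 14/47.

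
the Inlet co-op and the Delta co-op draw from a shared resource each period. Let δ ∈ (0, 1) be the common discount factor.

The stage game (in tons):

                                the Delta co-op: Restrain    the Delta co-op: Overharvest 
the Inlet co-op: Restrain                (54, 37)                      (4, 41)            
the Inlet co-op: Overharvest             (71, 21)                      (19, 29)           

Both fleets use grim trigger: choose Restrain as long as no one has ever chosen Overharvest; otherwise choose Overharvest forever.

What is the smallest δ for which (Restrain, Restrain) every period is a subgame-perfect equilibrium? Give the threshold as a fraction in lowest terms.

the Inlet co-op's threshold: (71−54)/(71−19) = 17/52.
the Delta co-op's threshold: (41−37)/(41−29) = 1/3.
17/52 < 1/3, so the Delta co-op binds and δ* = 1/3.

1/3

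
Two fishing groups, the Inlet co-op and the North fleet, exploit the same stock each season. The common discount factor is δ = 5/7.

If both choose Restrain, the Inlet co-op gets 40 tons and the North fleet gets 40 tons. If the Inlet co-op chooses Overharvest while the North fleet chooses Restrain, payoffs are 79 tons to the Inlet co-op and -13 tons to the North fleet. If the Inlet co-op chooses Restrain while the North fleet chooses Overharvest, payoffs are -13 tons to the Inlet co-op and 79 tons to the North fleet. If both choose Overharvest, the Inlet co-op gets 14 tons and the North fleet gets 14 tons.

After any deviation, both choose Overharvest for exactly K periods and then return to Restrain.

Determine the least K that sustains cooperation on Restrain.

3

No profitable deviation requires (40−14)(δ+…+δ^K) ≥ 79−40, i.e. δ+…+δ^K ≥ 3/2 ≈ 1.5000.
With δ = 5/7, the partial sums are K=1: 0.7143, K=2: 1.2245, K=3: 1.5889.
K = 3 is the first length at which the sum reaches 1.5000.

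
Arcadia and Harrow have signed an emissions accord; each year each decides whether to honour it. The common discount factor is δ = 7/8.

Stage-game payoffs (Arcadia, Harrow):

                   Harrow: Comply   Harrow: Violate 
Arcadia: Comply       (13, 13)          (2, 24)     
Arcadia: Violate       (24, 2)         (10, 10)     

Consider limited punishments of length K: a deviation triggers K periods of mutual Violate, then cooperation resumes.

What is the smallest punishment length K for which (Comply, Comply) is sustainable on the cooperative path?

No profitable deviation requires (13−10)(δ+…+δ^K) ≥ 24−13, i.e. δ+…+δ^K ≥ 11/3 ≈ 3.6667.
With δ = 7/8, the partial sums are K=1: 0.8750, K=2: 1.6406, K=3: 2.3105, K=4: 2.8967, K=5: 3.4096, K=6: 3.8584.
K = 6 is the first length at which the sum reaches 3.6667.

6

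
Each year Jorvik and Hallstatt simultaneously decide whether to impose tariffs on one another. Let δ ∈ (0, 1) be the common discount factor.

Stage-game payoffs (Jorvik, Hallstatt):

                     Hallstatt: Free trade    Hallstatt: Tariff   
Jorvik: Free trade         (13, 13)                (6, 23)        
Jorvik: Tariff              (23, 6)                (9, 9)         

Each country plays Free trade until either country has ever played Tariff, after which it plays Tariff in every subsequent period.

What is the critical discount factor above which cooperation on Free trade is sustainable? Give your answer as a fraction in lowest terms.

5/7

Cooperation forever yields 13 each period: 13/(1−δ).
Deviating yields 23 once, then 9 forever: 23 + 9δ/(1−δ).
No profitable deviation requires 13/(1−δ) ≥ 23 + 9δ/(1−δ).
Multiplying by (1−δ): 13 ≥ 23(1−δ) + 9δ = 23 − 14δ.
So 14δ ≥ 10, i.e. δ ≥ 10/14 = 5/7.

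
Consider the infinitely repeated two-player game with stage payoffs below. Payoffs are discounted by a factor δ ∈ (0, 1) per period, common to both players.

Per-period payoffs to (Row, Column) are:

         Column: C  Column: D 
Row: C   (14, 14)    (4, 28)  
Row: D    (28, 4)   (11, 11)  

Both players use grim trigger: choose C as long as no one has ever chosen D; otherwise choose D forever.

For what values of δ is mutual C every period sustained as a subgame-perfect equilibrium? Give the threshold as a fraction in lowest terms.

14/17

14/(1−δ) ≥ 28 + 11δ/(1−δ)
14 ≥ 28 − 17δ
δ ≥ 14/17.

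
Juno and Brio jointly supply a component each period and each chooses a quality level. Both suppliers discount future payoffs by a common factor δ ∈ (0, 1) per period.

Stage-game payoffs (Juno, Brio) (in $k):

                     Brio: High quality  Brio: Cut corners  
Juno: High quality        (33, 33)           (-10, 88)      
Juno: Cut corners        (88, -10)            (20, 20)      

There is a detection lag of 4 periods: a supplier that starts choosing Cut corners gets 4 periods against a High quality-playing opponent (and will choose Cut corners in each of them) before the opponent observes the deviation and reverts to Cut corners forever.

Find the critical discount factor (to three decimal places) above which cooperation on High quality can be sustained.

0.948

The best deviation is to choose Cut corners for all 4 undetected periods, earning 88 each, then 20 forever once detected.
Deviation value: 88(1−δ^4)/(1−δ) + 20δ^4/(1−δ); cooperation value: 33/(1−δ).
IC: 33 ≥ 88(1−δ^4) + 20δ^4 = 88 − 68δ^4.
So δ^4 ≥ 55/68, giving δ ≥ (55/68)^(1/4) ≈ 0.948.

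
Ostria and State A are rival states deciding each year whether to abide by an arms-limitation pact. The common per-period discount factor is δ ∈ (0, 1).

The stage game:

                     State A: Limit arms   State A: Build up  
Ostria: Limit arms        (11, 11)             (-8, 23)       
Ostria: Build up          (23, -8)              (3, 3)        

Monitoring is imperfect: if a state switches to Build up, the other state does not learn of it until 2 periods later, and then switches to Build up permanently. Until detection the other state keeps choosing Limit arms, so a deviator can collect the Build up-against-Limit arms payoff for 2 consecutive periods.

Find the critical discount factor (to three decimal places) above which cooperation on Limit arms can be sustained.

The best deviation is to choose Build up for all 2 undetected periods, earning 23 each, then 3 forever once detected.
Deviation value: 23(1−δ^2)/(1−δ) + 3δ^2/(1−δ); cooperation value: 11/(1−δ).
IC: 11 ≥ 23(1−δ^2) + 3δ^2 = 23 − 20δ^2.
So δ^2 ≥ 12/20 = 3/5, giving δ ≥ (3/5)^(1/2) ≈ 0.775.

0.775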